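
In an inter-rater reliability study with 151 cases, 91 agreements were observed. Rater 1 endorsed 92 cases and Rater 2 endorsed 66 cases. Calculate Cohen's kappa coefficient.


P_o = 91/151 = 0.602649
P_e = (92*66 + 59*85) / 22801 = 0.486251
kappa = (P_o - P_e) / (1 - P_e)
kappa = (0.602649 - 0.486251) / (1 - 0.486251)
kappa = 0.2266

0.2266


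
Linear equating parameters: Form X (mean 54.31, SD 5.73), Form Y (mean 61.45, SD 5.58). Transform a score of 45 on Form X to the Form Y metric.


slope = SD_Y / SD_X = 5.58 / 5.73 ~ 0.9738
intercept = mean_Y - slope * mean_X = 61.45 - (5.58 / 5.73) * 54.31 ~ 8.5617
Y = slope * X + intercept. To avoid rounding drift from the rounded slope/intercept, evaluate the equivalent form Y = mean_Y + SD_Y * (X - mean_X) / SD_X at full precision:
Y = 61.45 + 5.58 * (45 - 54.31) / 5.73
Y = 61.45 - 5.58 * 9.31 / 5.73
Y = 61.45 - 51.9498 / 5.73
Y = 61.45 - 9.0663
Y = 52.3837

52.3837


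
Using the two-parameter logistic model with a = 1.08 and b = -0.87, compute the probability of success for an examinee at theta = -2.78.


a*(theta - b) = 1.08 * (-2.78 - -0.87) = -2.0628
exp(--2.0628) = 7.868
P = 1 / (1 + 7.868)
P = 0.1128

0.1128


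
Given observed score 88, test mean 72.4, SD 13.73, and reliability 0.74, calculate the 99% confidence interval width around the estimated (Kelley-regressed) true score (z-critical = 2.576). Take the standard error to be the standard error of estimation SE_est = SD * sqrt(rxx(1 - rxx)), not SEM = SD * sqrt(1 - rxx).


True score estimate = 0.74*88 + 0.26*72.4 = 83.944
SE_est = SD * sqrt(rxx * (1 - rxx)) = 13.73 * sqrt(0.74 * 0.26) = 13.73 * sqrt(0.1924) = 6.022448
CI = T_est +/- z * SE_est, so width = 2 * z * SE_est = 2 * 2.576 * 6.022448
Width = 31.0277

31.0277


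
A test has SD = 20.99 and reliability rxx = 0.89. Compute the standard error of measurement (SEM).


SEM = SD * sqrt(1 - rxx)
SEM = 20.99 * sqrt(1 - 0.89)
SEM = 20.99 * sqrt(0.11) = 20.99 * 0.331662
SEM = 6.9616

6.9616


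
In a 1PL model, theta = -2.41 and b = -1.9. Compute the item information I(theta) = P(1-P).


P = 1/(1+exp(-(-2.41--1.9))) = 0.3752
I = P*(1-P) = 0.3752 * 0.6248
I = 0.2344

0.2344


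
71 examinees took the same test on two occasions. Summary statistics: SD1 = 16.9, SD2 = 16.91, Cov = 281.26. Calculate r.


r = cov(X,Y) / (SD_X * SD_Y)
r = 281.26 / (16.9 * 16.91)
r = 281.26 / 285.779
r = 0.9842

0.9842


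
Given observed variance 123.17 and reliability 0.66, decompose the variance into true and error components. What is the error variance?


var_true = rxx * var_obs = 0.66 * 123.17 = 81.2922
var_error = var_obs - var_true
var_error = 123.17 - 81.2922
var_error = 41.8778

41.8778


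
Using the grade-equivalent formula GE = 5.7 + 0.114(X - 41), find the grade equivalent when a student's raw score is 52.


raw - median = 52 - 41 = 11
slope * diff = 0.114 * 11 = 1.254
GE = 5.7 + 1.254
GE = 6.954

6.954


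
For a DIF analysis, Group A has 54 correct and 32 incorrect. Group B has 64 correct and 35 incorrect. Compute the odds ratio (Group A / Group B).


Odds_A = 54/32 = 1.6875
Odds_B = 64/35 = 1.8286
OR = Odds_A / Odds_B = 1.6875 / 1.8286
Exactly, OR = (54 * 35) / (32 * 64) = 1890 / 2048
OR = 0.9229

0.9229


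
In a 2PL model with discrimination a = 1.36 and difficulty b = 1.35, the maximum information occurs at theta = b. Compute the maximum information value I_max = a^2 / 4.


For 2PL, max info at theta = b = 1.35
I_max = a^2 / 4 = 1.36^2 / 4
= 1.8496 / 4
I_max = 0.4624

0.4624


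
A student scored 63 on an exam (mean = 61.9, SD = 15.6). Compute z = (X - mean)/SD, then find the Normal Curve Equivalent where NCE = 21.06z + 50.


z = (X - mean) / SD = (63 - 61.9) / 15.6
z = 1.1 / 15.6
z = 0.0705
NCE = NCE = 21.06z + 50
Carry z at full precision (z = 1.1 / 15.6) into the conversion:
NCE = 21.06 * (1.1 / 15.6) + 50 = 23.166 / 15.6 + 50
NCE = 1.485 + 50
NCE = 51.485

51.485


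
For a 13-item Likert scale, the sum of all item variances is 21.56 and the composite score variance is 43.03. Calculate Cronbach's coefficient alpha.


alpha = (k/(k-1)) * (1 - sum(si^2)/s_total^2)
= (13/12) * (1 - 21.56/43.03)
alpha = 0.5405

0.5405


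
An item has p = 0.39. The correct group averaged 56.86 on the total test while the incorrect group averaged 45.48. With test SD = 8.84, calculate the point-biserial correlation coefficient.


q = 1 - p = 0.61
rpb = ((M1 - M0) / SD) * sqrt(p * q)
rpb = ((56.86 - 45.48) / 8.84) * sqrt(0.39 * 0.61)
rpb = 0.6279

0.6279


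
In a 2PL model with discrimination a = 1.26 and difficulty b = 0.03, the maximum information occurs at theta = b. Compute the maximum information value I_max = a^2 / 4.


For 2PL, max info at theta = b = 0.03
I_max = a^2 / 4 = 1.26^2 / 4
= 1.5876 / 4
I_max = 0.3969

0.3969


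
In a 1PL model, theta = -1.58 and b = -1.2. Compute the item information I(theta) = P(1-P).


P = 1/(1+exp(-(-1.58--1.2))) = 0.4061
I = P*(1-P) = 0.4061 * 0.5939
I = 0.2412

0.2412


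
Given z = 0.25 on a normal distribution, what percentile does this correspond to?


CDF(z) = 0.5 * (1 + erf(z/sqrt(2)))
erf(0.1768) = 0.1974
CDF = 0.5987
Percentile rank = 0.5987 * 100 = 59.87

59.87


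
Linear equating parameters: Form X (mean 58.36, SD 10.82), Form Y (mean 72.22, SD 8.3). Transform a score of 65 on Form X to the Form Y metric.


slope = SD_Y / SD_X = 8.3 / 10.82 ~ 0.7671
intercept = mean_Y - slope * mean_X = 72.22 - (8.3 / 10.82) * 58.36 ~ 27.4522
Y = slope * X + intercept. To avoid rounding drift from the rounded slope/intercept, evaluate the equivalent form Y = mean_Y + SD_Y * (X - mean_X) / SD_X at full precision:
Y = 72.22 + 8.3 * (65 - 58.36) / 10.82
Y = 72.22 + 8.3 * 6.64 / 10.82
Y = 72.22 + 55.112 / 10.82
Y = 72.22 + 5.0935
Y = 77.3135

77.3135


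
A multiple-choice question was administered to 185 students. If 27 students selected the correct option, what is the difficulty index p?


Item difficulty p = number correct / total examinees
p = 27 / 185
p = 0.1459

0.1459


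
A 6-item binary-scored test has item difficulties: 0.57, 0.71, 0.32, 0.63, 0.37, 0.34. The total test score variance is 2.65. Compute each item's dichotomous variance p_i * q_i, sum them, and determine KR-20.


For each item, compute p_i * q_i:
  Item 1: 0.57 * 0.43 = 0.2451
  Item 2: 0.71 * 0.29 = 0.2059
  Item 3: 0.32 * 0.68 = 0.2176
  Item 4: 0.63 * 0.37 = 0.2331
  Item 5: 0.37 * 0.63 = 0.2331
  Item 6: 0.34 * 0.66 = 0.2244
Sum(p_i * q_i) = 0.2451 + 0.2059 + 0.2176 + 0.2331 + 0.2331 + 0.2244 = 1.3592
KR-20 = (k/(k-1)) * (1 - Sum(p_i*q_i) / Var_total)
= (6/5) * (1 - 1.3592/2.65)
= 1.2 * 0.4871
KR-20 = 0.5845

0.5845


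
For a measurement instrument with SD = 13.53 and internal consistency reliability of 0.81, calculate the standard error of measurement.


SEM = SD * sqrt(1 - rxx)
SEM = 13.53 * sqrt(1 - 0.81)
SEM = 13.53 * sqrt(0.19) = 13.53 * 0.43589
SEM = 5.8976

5.8976


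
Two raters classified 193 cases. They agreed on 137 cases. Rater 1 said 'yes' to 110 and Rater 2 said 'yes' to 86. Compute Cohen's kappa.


P_o = 137/193 = 0.709845
P_e = (110*86 + 83*107) / 37249 = 0.492389
kappa = (P_o - P_e) / (1 - P_e)
kappa = (0.709845 - 0.492389) / (1 - 0.492389)
kappa = 0.4284

0.4284


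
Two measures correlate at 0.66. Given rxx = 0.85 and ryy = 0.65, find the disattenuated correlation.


r_corrected = rxy / sqrt(rxx * ryy)
= 0.66 / sqrt(0.85 * 0.65)
= 0.66 / sqrt(0.5525)
= 0.66 / 0.743303
r_corrected = 0.8879

0.8879


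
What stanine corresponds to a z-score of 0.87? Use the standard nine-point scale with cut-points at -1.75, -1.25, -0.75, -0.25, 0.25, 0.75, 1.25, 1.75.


Stanine boundaries: [-1.75, -1.25, -0.75, -0.25, 0.25, 0.75, 1.25, 1.75]
z = 0.87
Check each boundary:
  z >= -1.75 -> could be stanine 2
  z >= -1.25 -> could be stanine 3
  z >= -0.75 -> could be stanine 4
  z >= -0.25 -> could be stanine 5
  z >= 0.25 -> could be stanine 6
  z >= 0.75 -> could be stanine 7
  z < 1.25
  z < 1.75
Highest qualifying boundary gives stanine = 7

7


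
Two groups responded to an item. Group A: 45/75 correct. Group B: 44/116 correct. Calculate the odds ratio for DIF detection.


Odds_A = 45/30 = 1.5
Odds_B = 44/72 = 0.6111
OR = Odds_A / Odds_B = 1.5 / 0.6111
Exactly, OR = (45 * 72) / (30 * 44) = 3240 / 1320
OR = 2.4545

2.4545


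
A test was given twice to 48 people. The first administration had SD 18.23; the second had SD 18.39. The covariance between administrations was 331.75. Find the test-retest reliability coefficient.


r = cov(X,Y) / (SD_X * SD_Y)
r = 331.75 / (18.23 * 18.39)
r = 331.75 / 335.2497
r = 0.9896

0.9896


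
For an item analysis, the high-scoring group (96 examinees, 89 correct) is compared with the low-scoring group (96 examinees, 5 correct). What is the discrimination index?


p_upper = 89/96 = 0.9271
p_lower = 5/96 = 0.0521
D = 0.9271 - 0.0521 = 0.875

0.875


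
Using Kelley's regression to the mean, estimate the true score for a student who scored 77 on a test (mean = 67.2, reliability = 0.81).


T_est = rxx * X + (1 - rxx) * mean
T_est = 0.81 * 77 + 0.19 * 67.2
T_est = 62.37 + 12.768
T_est = 75.138

75.138


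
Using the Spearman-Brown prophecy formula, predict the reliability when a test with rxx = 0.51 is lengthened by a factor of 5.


r_new = (n * rxx) / (1 + (n-1) * rxx)
r_new = (5 * 0.51) / (1 + 4 * 0.51)
r_new = 2.55 / 3.04
r_new = 0.8388

0.8388


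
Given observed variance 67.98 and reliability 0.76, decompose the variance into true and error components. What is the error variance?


var_true = rxx * var_obs = 0.76 * 67.98 = 51.6648
var_error = var_obs - var_true
var_error = 67.98 - 51.6648
var_error = 16.3152

16.3152


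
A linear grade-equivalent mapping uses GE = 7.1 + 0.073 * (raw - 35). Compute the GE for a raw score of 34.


raw - median = 34 - 35 = -1
slope * diff = 0.073 * -1 = -0.073
GE = 7.1 + -0.073
GE = 7.027

7.027


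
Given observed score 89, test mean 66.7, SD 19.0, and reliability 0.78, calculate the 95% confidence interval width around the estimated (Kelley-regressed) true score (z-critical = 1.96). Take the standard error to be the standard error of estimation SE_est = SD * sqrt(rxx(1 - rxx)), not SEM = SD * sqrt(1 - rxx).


True score estimate = 0.78*89 + 0.22*66.7 = 84.094
SE_est = SD * sqrt(rxx * (1 - rxx)) = 19.0 * sqrt(0.78 * 0.22) = 19.0 * sqrt(0.1716) = 7.87068
CI = T_est +/- z * SE_est, so width = 2 * z * SE_est = 2 * 1.96 * 7.87068
Width = 30.8531

30.8531


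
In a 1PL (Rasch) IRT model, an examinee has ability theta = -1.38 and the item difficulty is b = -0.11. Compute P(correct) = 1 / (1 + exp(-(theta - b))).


theta - b = -1.38 - -0.11 = -1.27
exp(-(theta - b)) = exp(1.27) = 3.5609
P = 1 / (1 + 3.5609)
P = 0.2193

0.2193


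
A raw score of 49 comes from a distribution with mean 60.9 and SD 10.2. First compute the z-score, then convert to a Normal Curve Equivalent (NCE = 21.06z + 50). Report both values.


z = (X - mean) / SD = (49 - 60.9) / 10.2
z = -11.9 / 10.2
z = -1.1667
NCE = NCE = 21.06z + 50
Carry z at full precision (z = -11.9 / 10.2) into the conversion:
NCE = 21.06 * (-11.9 / 10.2) + 50 = -250.614 / 10.2 + 50
NCE = -24.57 + 50
NCE = 25.43

25.43


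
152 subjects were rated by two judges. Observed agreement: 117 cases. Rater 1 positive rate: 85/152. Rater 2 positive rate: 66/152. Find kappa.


P_o = 117/152 = 0.769737
P_e = (85*66 + 67*86) / 23104 = 0.492209
kappa = (P_o - P_e) / (1 - P_e)
kappa = (0.769737 - 0.492209) / (1 - 0.492209)
kappa = 0.5465

0.5465


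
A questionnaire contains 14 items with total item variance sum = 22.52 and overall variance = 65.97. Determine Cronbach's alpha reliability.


alpha = (k/(k-1)) * (1 - sum(si^2)/s_total^2)
= (14/13) * (1 - 22.52/65.97)
alpha = 0.7093

0.7093


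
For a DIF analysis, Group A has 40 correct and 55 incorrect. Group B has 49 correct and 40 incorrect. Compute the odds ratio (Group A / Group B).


Odds_A = 40/55 = 0.7273
Odds_B = 49/40 = 1.225
OR = Odds_A / Odds_B = 0.7273 / 1.225
Exactly, OR = (40 * 40) / (55 * 49) = 1600 / 2695
OR = 0.5937

0.5937


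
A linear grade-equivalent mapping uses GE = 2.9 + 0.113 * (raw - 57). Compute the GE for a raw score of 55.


raw - median = 55 - 57 = -2
slope * diff = 0.113 * -2 = -0.226
GE = 2.9 + -0.226
GE = 2.674

2.674


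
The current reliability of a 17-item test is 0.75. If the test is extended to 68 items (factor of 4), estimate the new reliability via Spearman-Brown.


r_new = (n * rxx) / (1 + (n-1) * rxx)
r_new = (4 * 0.75) / (1 + 3 * 0.75)
r_new = 3.0 / 3.25
r_new = 0.9231

0.9231


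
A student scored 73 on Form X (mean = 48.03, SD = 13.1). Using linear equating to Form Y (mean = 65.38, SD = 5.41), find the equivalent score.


slope = SD_Y / SD_X = 5.41 / 13.1 ~ 0.413
intercept = mean_Y - slope * mean_X = 65.38 - (5.41 / 13.1) * 48.03 ~ 45.5447
Y = slope * X + intercept. To avoid rounding drift from the rounded slope/intercept, evaluate the equivalent form Y = mean_Y + SD_Y * (X - mean_X) / SD_X at full precision:
Y = 65.38 + 5.41 * (73 - 48.03) / 13.1
Y = 65.38 + 5.41 * 24.97 / 13.1
Y = 65.38 + 135.0877 / 13.1
Y = 65.38 + 10.312
Y = 75.692

75.692


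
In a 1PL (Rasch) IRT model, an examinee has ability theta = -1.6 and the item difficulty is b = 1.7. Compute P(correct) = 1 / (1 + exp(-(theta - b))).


theta - b = -1.6 - 1.7 = -3.3
exp(-(theta - b)) = exp(3.3) = 27.1126
P = 1 / (1 + 27.1126)
P = 0.0356

0.0356


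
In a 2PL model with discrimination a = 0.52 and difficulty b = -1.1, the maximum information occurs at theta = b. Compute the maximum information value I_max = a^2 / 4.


For 2PL, max info at theta = b = -1.1
I_max = a^2 / 4 = 0.52^2 / 4
= 0.2704 / 4
I_max = 0.0676

0.0676


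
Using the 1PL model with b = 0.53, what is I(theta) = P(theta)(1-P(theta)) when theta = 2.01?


P = 1/(1+exp(-(2.01-0.53))) = 0.8146
I = P*(1-P) = 0.8146 * 0.1854
I = 0.151

0.151


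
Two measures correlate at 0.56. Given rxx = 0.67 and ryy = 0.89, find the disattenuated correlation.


r_corrected = rxy / sqrt(rxx * ryy)
= 0.56 / sqrt(0.67 * 0.89)
= 0.56 / sqrt(0.5963)
= 0.56 / 0.772205
r_corrected = 0.7252

0.7252


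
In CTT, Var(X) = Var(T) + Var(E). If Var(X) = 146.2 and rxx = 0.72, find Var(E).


var_true = rxx * var_obs = 0.72 * 146.2 = 105.264
var_error = var_obs - var_true
var_error = 146.2 - 105.264
var_error = 40.936

40.936


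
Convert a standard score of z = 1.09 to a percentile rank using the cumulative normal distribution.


CDF(z) = 0.5 * (1 + erf(z/sqrt(2)))
erf(0.7707) = 0.7243
CDF = 0.8621
Percentile rank = 0.8621 * 100 = 86.21

86.21


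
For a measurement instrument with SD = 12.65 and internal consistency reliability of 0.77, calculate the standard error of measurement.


SEM = SD * sqrt(1 - rxx)
SEM = 12.65 * sqrt(1 - 0.77)
SEM = 12.65 * sqrt(0.23) = 12.65 * 0.479583
SEM = 6.0667

6.0667


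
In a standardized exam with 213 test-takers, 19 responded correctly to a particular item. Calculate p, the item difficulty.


Item difficulty p = number correct / total examinees
p = 19 / 213
p = 0.0892

0.0892


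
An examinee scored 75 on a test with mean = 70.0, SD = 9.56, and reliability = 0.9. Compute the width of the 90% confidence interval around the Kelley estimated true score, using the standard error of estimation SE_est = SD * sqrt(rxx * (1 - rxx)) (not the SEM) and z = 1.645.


True score estimate = 0.9*75 + 0.1*70.0 = 74.5
SE_est = SD * sqrt(rxx * (1 - rxx)) = 9.56 * sqrt(0.9 * 0.1) = 9.56 * sqrt(0.09) = 2.868
CI = T_est +/- z * SE_est, so width = 2 * z * SE_est = 2 * 1.645 * 2.868
Width = 9.4357

9.4357


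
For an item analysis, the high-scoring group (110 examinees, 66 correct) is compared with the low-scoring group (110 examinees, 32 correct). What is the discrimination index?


p_upper = 66/110 = 0.6
p_lower = 32/110 = 0.2909
D = 0.6 - 0.2909 = 0.3091

0.3091


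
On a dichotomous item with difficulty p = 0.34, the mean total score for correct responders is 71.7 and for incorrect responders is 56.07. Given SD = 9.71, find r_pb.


q = 1 - p = 0.66
rpb = ((M1 - M0) / SD) * sqrt(p * q)
rpb = ((71.7 - 56.07) / 9.71) * sqrt(0.34 * 0.66)
rpb = 0.7625

0.7625


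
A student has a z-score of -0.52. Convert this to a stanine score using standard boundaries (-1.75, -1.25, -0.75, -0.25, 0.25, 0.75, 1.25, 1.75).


Stanine boundaries: [-1.75, -1.25, -0.75, -0.25, 0.25, 0.75, 1.25, 1.75]
z = -0.52
Check each boundary:
  z >= -1.75 -> could be stanine 2
  z >= -1.25 -> could be stanine 3
  z >= -0.75 -> could be stanine 4
  z < -0.25
  z < 0.25
  z < 0.75
  z < 1.25
  z < 1.75
Highest qualifying boundary gives stanine = 4

4


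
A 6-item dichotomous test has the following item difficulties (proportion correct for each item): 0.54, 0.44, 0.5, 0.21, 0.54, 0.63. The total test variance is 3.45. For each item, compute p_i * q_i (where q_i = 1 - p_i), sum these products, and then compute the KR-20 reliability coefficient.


For each item, compute p_i * q_i:
  Item 1: 0.54 * 0.46 = 0.2484
  Item 2: 0.44 * 0.56 = 0.2464
  Item 3: 0.5 * 0.5 = 0.25
  Item 4: 0.21 * 0.79 = 0.1659
  Item 5: 0.54 * 0.46 = 0.2484
  Item 6: 0.63 * 0.37 = 0.2331
Sum(p_i * q_i) = 0.2484 + 0.2464 + 0.25 + 0.1659 + 0.2484 + 0.2331 = 1.3922
KR-20 = (k/(k-1)) * (1 - Sum(p_i*q_i) / Var_total)
= (6/5) * (1 - 1.3922/3.45)
= 1.2 * 0.5965
KR-20 = 0.7158

0.7158


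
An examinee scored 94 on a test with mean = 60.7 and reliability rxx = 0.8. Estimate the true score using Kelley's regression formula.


T_est = rxx * X + (1 - rxx) * mean
T_est = 0.8 * 94 + 0.2 * 60.7
T_est = 75.2 + 12.14
T_est = 87.34

87.34


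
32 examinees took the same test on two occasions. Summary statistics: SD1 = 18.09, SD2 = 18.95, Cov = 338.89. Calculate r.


r = cov(X,Y) / (SD_X * SD_Y)
r = 338.89 / (18.09 * 18.95)
r = 338.89 / 342.8055
r = 0.9886

0.9886


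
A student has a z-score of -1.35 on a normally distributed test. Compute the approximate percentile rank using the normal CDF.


CDF(z) = 0.5 * (1 + erf(z/sqrt(2)))
erf(-0.9546) = -0.823
CDF = 0.0885
Percentile rank = 0.0885 * 100 = 8.85

8.85


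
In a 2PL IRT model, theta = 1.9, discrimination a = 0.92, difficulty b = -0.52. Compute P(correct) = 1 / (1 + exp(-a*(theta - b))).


a*(theta - b) = 0.92 * (1.9 - -0.52) = 2.2264
exp(-2.2264) = 0.1079
P = 1 / (1 + 0.1079)
P = 0.9026

0.9026


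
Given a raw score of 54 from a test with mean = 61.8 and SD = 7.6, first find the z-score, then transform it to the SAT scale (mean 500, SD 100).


z = (X - mean) / SD = (54 - 61.8) / 7.6
z = -7.8 / 7.6
z = -1.0263
SAT-scale = SAT = 500 + 100z
Carry z at full precision (z = -7.8 / 7.6) into the conversion:
SAT-scale = 500 + 100 * (-7.8 / 7.6) = 500 + -780 / 7.6
SAT-scale = 500 + -102.6316
SAT-scale = 397.3684

397.3684


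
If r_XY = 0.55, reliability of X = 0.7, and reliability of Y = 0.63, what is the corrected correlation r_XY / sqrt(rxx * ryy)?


r_corrected = rxy / sqrt(rxx * ryy)
= 0.55 / sqrt(0.7 * 0.63)
= 0.55 / sqrt(0.441)
= 0.55 / 0.664078
r_corrected = 0.8282

0.8282


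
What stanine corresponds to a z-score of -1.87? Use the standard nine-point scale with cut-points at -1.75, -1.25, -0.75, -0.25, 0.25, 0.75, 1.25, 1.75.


Stanine boundaries: [-1.75, -1.25, -0.75, -0.25, 0.25, 0.75, 1.25, 1.75]
z = -1.87
Check each boundary:
  z < -1.75
  z < -1.25
  z < -0.75
  z < -0.25
  z < 0.25
  z < 0.75
  z < 1.25
  z < 1.75
Highest qualifying boundary gives stanine = 1

1


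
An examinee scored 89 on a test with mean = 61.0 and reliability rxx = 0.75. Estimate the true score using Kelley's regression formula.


T_est = rxx * X + (1 - rxx) * mean
T_est = 0.75 * 89 + 0.25 * 61.0
T_est = 66.75 + 15.25
T_est = 82.0

82.0


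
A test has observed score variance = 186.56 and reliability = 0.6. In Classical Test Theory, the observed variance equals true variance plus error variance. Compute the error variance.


var_true = rxx * var_obs = 0.6 * 186.56 = 111.936
var_error = var_obs - var_true
var_error = 186.56 - 111.936
var_error = 74.624

74.624


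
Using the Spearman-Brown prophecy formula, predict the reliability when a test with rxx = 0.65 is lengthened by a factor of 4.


r_new = (n * rxx) / (1 + (n-1) * rxx)
r_new = (4 * 0.65) / (1 + 3 * 0.65)
r_new = 2.6 / 2.95
r_new = 0.8814

0.8814


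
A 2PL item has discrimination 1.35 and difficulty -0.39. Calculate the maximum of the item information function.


For 2PL, max info at theta = b = -0.39
I_max = a^2 / 4 = 1.35^2 / 4
= 1.8225 / 4
I_max = 0.4556

0.4556


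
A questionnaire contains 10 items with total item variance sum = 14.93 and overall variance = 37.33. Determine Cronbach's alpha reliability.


alpha = (k/(k-1)) * (1 - sum(si^2)/s_total^2)
= (10/9) * (1 - 14.93/37.33)
alpha = 0.6667

0.6667


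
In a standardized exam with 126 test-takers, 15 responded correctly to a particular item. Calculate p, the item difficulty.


Item difficulty p = number correct / total examinees
p = 15 / 126
p = 0.119

0.119


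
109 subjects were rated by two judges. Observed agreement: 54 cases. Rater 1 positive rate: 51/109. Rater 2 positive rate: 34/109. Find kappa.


P_o = 54/109 = 0.495413
P_e = (51*34 + 58*75) / 11881 = 0.512078
kappa = (P_o - P_e) / (1 - P_e)
kappa = (0.495413 - 0.512078) / (1 - 0.512078)
kappa = -0.0342

-0.0342


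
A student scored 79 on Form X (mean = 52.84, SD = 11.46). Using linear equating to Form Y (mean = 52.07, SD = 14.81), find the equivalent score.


slope = SD_Y / SD_X = 14.81 / 11.46 ~ 1.2923
intercept = mean_Y - slope * mean_X = 52.07 - (14.81 / 11.46) * 52.84 ~ -16.2162
Y = slope * X + intercept. To avoid rounding drift from the rounded slope/intercept, evaluate the equivalent form Y = mean_Y + SD_Y * (X - mean_X) / SD_X at full precision:
Y = 52.07 + 14.81 * (79 - 52.84) / 11.46
Y = 52.07 + 14.81 * 26.16 / 11.46
Y = 52.07 + 387.4296 / 11.46
Y = 52.07 + 33.8071
Y = 85.8771

85.8771


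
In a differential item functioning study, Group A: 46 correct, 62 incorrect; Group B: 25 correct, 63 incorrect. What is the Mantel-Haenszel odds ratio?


Odds_A = 46/62 = 0.7419
Odds_B = 25/63 = 0.3968
OR = Odds_A / Odds_B = 0.7419 / 0.3968
Exactly, OR = (46 * 63) / (62 * 25) = 2898 / 1550
OR = 1.8697

1.8697


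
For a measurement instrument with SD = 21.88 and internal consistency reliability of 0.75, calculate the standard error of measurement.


SEM = SD * sqrt(1 - rxx)
SEM = 21.88 * sqrt(1 - 0.75)
SEM = 21.88 * sqrt(0.25) = 21.88 * 0.5
SEM = 10.94

10.94


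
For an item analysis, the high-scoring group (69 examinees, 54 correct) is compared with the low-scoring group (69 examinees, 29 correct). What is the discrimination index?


p_upper = 54/69 = 0.7826
p_lower = 29/69 = 0.4203
D = 0.7826 - 0.4203 = 0.3623

0.3623


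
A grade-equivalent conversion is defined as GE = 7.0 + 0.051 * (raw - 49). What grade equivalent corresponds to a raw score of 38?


raw - median = 38 - 49 = -11
slope * diff = 0.051 * -11 = -0.561
GE = 7.0 + -0.561
GE = 6.439

6.439


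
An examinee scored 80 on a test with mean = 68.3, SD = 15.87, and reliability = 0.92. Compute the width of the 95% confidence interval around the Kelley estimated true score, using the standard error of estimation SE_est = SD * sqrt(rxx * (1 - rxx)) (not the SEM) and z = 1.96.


True score estimate = 0.92*80 + 0.08*68.3 = 79.064
SE_est = SD * sqrt(rxx * (1 - rxx)) = 15.87 * sqrt(0.92 * 0.08) = 15.87 * sqrt(0.0736) = 4.305423
CI = T_est +/- z * SE_est, so width = 2 * z * SE_est = 2 * 1.96 * 4.305423
Width = 16.8773

16.8773


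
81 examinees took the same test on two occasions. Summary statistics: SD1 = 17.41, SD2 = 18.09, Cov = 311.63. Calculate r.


r = cov(X,Y) / (SD_X * SD_Y)
r = 311.63 / (17.41 * 18.09)
r = 311.63 / 314.9469
r = 0.9895

0.9895


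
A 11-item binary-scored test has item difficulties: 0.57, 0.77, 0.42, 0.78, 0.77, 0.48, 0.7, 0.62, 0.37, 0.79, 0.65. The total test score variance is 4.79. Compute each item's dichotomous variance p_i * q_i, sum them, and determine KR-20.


For each item, compute p_i * q_i:
  Item 1: 0.57 * 0.43 = 0.2451
  Item 2: 0.77 * 0.23 = 0.1771
  Item 3: 0.42 * 0.58 = 0.2436
  Item 4: 0.78 * 0.22 = 0.1716
  Item 5: 0.77 * 0.23 = 0.1771
  Item 6: 0.48 * 0.52 = 0.2496
  Item 7: 0.7 * 0.3 = 0.21
  Item 8: 0.62 * 0.38 = 0.2356
  Item 9: 0.37 * 0.63 = 0.2331
  Item 10: 0.79 * 0.21 = 0.1659
  Item 11: 0.65 * 0.35 = 0.2275
Sum(p_i * q_i) = 0.2451 + 0.1771 + 0.2436 + 0.1716 + 0.1771 + 0.2496 + 0.21 + 0.2356 + 0.2331 + 0.1659 + 0.2275 = 2.3362
KR-20 = (k/(k-1)) * (1 - Sum(p_i*q_i) / Var_total)
= (11/10) * (1 - 2.3362/4.79)
= 1.1 * 0.5123
KR-20 = 0.5635

0.5635


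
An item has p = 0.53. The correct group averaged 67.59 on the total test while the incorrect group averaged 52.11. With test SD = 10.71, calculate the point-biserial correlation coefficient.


q = 1 - p = 0.47
rpb = ((M1 - M0) / SD) * sqrt(p * q)
rpb = ((67.59 - 52.11) / 10.71) * sqrt(0.53 * 0.47)
rpb = 0.7214

0.7214


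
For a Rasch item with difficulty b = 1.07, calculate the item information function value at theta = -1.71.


P = 1/(1+exp(-(-1.71-1.07))) = 0.0584
I = P*(1-P) = 0.0584 * 0.9416
I = 0.055

0.055


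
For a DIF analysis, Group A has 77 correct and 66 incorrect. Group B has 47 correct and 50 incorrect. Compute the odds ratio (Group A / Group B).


Odds_A = 77/66 = 1.1667
Odds_B = 47/50 = 0.94
OR = Odds_A / Odds_B = 1.1667 / 0.94
Exactly, OR = (77 * 50) / (66 * 47) = 3850 / 3102
OR = 1.2411

1.2411


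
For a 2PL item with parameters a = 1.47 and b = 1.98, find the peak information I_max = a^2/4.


For 2PL, max info at theta = b = 1.98
I_max = a^2 / 4 = 1.47^2 / 4
= 2.1609 / 4
I_max = 0.5402

0.5402


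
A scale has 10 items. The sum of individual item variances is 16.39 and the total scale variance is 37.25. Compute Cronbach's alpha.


alpha = (k/(k-1)) * (1 - sum(si^2)/s_total^2)
= (10/9) * (1 - 16.39/37.25)
alpha = 0.6222

0.6222


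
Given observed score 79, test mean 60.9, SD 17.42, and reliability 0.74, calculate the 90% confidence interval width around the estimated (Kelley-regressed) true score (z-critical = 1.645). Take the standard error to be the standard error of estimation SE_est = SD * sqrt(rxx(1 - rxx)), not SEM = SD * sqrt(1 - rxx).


True score estimate = 0.74*79 + 0.26*60.9 = 74.294
SE_est = SD * sqrt(rxx * (1 - rxx)) = 17.42 * sqrt(0.74 * 0.26) = 17.42 * sqrt(0.1924) = 7.641009
CI = T_est +/- z * SE_est, so width = 2 * z * SE_est = 2 * 1.645 * 7.641009
Width = 25.1389

25.1389


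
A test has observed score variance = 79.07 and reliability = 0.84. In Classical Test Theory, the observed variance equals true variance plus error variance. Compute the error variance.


var_true = rxx * var_obs = 0.84 * 79.07 = 66.4188
var_error = var_obs - var_true
var_error = 79.07 - 66.4188
var_error = 12.6512

12.6512


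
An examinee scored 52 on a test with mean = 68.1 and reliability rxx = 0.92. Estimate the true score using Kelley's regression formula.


T_est = rxx * X + (1 - rxx) * mean
T_est = 0.92 * 52 + 0.08 * 68.1
T_est = 47.84 + 5.448
T_est = 53.288

53.288


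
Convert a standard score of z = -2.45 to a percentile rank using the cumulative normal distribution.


CDF(z) = 0.5 * (1 + erf(z/sqrt(2)))
erf(-1.7324) = -0.9857
CDF = 0.0071
Percentile rank = 0.0071 * 100 = 0.71

0.71


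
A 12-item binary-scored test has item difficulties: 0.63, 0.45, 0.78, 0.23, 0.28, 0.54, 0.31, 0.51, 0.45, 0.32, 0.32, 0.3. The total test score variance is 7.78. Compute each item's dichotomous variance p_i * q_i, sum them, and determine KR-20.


For each item, compute p_i * q_i:
  Item 1: 0.63 * 0.37 = 0.2331
  Item 2: 0.45 * 0.55 = 0.2475
  Item 3: 0.78 * 0.22 = 0.1716
  Item 4: 0.23 * 0.77 = 0.1771
  Item 5: 0.28 * 0.72 = 0.2016
  Item 6: 0.54 * 0.46 = 0.2484
  Item 7: 0.31 * 0.69 = 0.2139
  Item 8: 0.51 * 0.49 = 0.2499
  Item 9: 0.45 * 0.55 = 0.2475
  Item 10: 0.32 * 0.68 = 0.2176
  Item 11: 0.32 * 0.68 = 0.2176
  Item 12: 0.3 * 0.7 = 0.21
Sum(p_i * q_i) = 0.2331 + 0.2475 + 0.1716 + 0.1771 + 0.2016 + 0.2484 + 0.2139 + 0.2499 + 0.2475 + 0.2176 + 0.2176 + 0.21 = 2.6358
KR-20 = (k/(k-1)) * (1 - Sum(p_i*q_i) / Var_total)
= (12/11) * (1 - 2.6358/7.78)
= 1.0909 * 0.6612
KR-20 = 0.7213

0.7213


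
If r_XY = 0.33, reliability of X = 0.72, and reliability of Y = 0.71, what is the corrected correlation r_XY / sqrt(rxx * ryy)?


r_corrected = rxy / sqrt(rxx * ryy)
= 0.33 / sqrt(0.72 * 0.71)
= 0.33 / sqrt(0.5112)
= 0.33 / 0.714983
r_corrected = 0.4615

0.4615


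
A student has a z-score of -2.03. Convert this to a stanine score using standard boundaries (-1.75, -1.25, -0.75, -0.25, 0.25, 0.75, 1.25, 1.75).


Stanine boundaries: [-1.75, -1.25, -0.75, -0.25, 0.25, 0.75, 1.25, 1.75]
z = -2.03
Check each boundary:
  z < -1.75
  z < -1.25
  z < -0.75
  z < -0.25
  z < 0.25
  z < 0.75
  z < 1.25
  z < 1.75
Highest qualifying boundary gives stanine = 1

1


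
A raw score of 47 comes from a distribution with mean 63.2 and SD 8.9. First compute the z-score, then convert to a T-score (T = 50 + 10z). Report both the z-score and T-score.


z = (X - mean) / SD = (47 - 63.2) / 8.9
z = -16.2 / 8.9
z = -1.8202
T-score = T = 50 + 10z
Carry z at full precision (z = -16.2 / 8.9) into the conversion:
T-score = 50 + 10 * (-16.2 / 8.9) = 50 + -162 / 8.9
T-score = 50 + -18.2022
T-score = 31.7978

31.7978


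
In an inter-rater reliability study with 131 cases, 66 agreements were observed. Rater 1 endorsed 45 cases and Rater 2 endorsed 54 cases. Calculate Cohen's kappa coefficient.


P_o = 66/131 = 0.503817
P_e = (45*54 + 86*77) / 17161 = 0.527475
kappa = (P_o - P_e) / (1 - P_e)
kappa = (0.503817 - 0.527475) / (1 - 0.527475)
kappa = -0.0501

-0.0501


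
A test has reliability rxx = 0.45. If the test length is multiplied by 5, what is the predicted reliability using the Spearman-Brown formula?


r_new = (n * rxx) / (1 + (n-1) * rxx)
r_new = (5 * 0.45) / (1 + 4 * 0.45)
r_new = 2.25 / 2.8
r_new = 0.8036

0.8036


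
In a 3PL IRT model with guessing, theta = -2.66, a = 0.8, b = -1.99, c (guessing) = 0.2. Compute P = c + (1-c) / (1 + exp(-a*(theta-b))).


logit = 0.8*(-2.66 - -1.99) = -0.536
P* = 1/(1 + exp(--0.536)) = 0.3691
P = 0.2 + (1 - 0.2) * 0.3691
P = 0.4953

0.4953


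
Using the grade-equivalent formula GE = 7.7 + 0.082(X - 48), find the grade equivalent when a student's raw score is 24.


raw - median = 24 - 48 = -24
slope * diff = 0.082 * -24 = -1.968
GE = 7.7 + -1.968
GE = 5.732

5.732


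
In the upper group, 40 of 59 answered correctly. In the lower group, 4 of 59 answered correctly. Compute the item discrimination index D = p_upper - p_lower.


p_upper = 40/59 = 0.678
p_lower = 4/59 = 0.0678
D = 0.678 - 0.0678 = 0.6102

0.6102


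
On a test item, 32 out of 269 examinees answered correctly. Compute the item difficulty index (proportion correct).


Item difficulty p = number correct / total examinees
p = 32 / 269
p = 0.119

0.119


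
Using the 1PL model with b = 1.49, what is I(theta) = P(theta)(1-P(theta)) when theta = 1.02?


P = 1/(1+exp(-(1.02-1.49))) = 0.3846
I = P*(1-P) = 0.3846 * 0.6154
I = 0.2367

0.2367


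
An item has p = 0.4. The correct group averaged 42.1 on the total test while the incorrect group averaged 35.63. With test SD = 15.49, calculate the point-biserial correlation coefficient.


q = 1 - p = 0.6
rpb = ((M1 - M0) / SD) * sqrt(p * q)
rpb = ((42.1 - 35.63) / 15.49) * sqrt(0.4 * 0.6)
rpb = 0.2046

0.2046


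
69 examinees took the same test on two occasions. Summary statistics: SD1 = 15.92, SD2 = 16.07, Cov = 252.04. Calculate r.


r = cov(X,Y) / (SD_X * SD_Y)
r = 252.04 / (15.92 * 16.07)
r = 252.04 / 255.8344
r = 0.9852

0.9852


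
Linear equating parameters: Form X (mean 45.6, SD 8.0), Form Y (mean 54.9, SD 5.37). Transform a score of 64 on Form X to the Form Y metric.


slope = SD_Y / SD_X = 5.37 / 8.0 ~ 0.6713
intercept = mean_Y - slope * mean_X = 54.9 - (5.37 / 8.0) * 45.6 ~ 24.291
Y = slope * X + intercept. To avoid rounding drift from the rounded slope/intercept, evaluate the equivalent form Y = mean_Y + SD_Y * (X - mean_X) / SD_X at full precision:
Y = 54.9 + 5.37 * (64 - 45.6) / 8.0
Y = 54.9 + 5.37 * 18.4 / 8.0
Y = 54.9 + 98.808 / 8.0
Y = 54.9 + 12.351
Y = 67.251

67.251


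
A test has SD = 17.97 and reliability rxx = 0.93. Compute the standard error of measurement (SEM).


SEM = SD * sqrt(1 - rxx)
SEM = 17.97 * sqrt(1 - 0.93)
SEM = 17.97 * sqrt(0.07) = 17.97 * 0.264575
SEM = 4.7544

4.7544


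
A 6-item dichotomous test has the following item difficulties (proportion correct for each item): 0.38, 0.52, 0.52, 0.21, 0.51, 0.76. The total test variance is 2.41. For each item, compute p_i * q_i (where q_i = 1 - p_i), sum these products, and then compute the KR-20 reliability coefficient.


For each item, compute p_i * q_i:
  Item 1: 0.38 * 0.62 = 0.2356
  Item 2: 0.52 * 0.48 = 0.2496
  Item 3: 0.52 * 0.48 = 0.2496
  Item 4: 0.21 * 0.79 = 0.1659
  Item 5: 0.51 * 0.49 = 0.2499
  Item 6: 0.76 * 0.24 = 0.1824
Sum(p_i * q_i) = 0.2356 + 0.2496 + 0.2496 + 0.1659 + 0.2499 + 0.1824 = 1.333
KR-20 = (k/(k-1)) * (1 - Sum(p_i*q_i) / Var_total)
= (6/5) * (1 - 1.333/2.41)
= 1.2 * 0.4469
KR-20 = 0.5363

0.5363


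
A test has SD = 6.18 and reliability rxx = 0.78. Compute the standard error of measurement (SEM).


SEM = SD * sqrt(1 - rxx)
SEM = 6.18 * sqrt(1 - 0.78)
SEM = 6.18 * sqrt(0.22) = 6.18 * 0.469042
SEM = 2.8987

2.8987


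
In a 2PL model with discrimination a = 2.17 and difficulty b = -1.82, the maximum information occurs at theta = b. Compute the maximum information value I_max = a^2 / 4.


For 2PL, max info at theta = b = -1.82
I_max = a^2 / 4 = 2.17^2 / 4
= 4.7089 / 4
I_max = 1.1772

1.1772


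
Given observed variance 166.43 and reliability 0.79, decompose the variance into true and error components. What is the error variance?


var_true = rxx * var_obs = 0.79 * 166.43 = 131.4797
var_error = var_obs - var_true
var_error = 166.43 - 131.4797
var_error = 34.9503

34.9503


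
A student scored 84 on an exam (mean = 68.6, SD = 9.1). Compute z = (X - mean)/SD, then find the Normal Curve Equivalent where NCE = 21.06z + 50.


z = (X - mean) / SD = (84 - 68.6) / 9.1
z = 15.4 / 9.1
z = 1.6923
NCE = NCE = 21.06z + 50
Carry z at full precision (z = 15.4 / 9.1) into the conversion:
NCE = 21.06 * (15.4 / 9.1) + 50 = 324.324 / 9.1 + 50
NCE = 35.64 + 50
NCE = 85.64

85.64


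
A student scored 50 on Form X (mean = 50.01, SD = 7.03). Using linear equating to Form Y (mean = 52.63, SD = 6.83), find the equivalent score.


slope = SD_Y / SD_X = 6.83 / 7.03 ~ 0.9716
intercept = mean_Y - slope * mean_X = 52.63 - (6.83 / 7.03) * 50.01 ~ 4.0428
Y = slope * X + intercept. To avoid rounding drift from the rounded slope/intercept, evaluate the equivalent form Y = mean_Y + SD_Y * (X - mean_X) / SD_X at full precision:
Y = 52.63 + 6.83 * (50 - 50.01) / 7.03
Y = 52.63 - 6.83 * 0.01 / 7.03
Y = 52.63 - 0.0683 / 7.03
Y = 52.63 - 0.0097
Y = 52.6203

52.6203


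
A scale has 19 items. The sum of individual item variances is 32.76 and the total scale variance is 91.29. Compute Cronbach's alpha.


alpha = (k/(k-1)) * (1 - sum(si^2)/s_total^2)
= (19/18) * (1 - 32.76/91.29)
alpha = 0.6768

0.6768


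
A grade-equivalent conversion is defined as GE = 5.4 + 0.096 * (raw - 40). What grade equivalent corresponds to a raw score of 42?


raw - median = 42 - 40 = 2
slope * diff = 0.096 * 2 = 0.192
GE = 5.4 + 0.192
GE = 5.592

5.592


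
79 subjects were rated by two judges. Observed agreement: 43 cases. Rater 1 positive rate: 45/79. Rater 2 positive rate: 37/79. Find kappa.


P_o = 43/79 = 0.544304
P_e = (45*37 + 34*42) / 6241 = 0.495594
kappa = (P_o - P_e) / (1 - P_e)
kappa = (0.544304 - 0.495594) / (1 - 0.495594)
kappa = 0.0966

0.0966


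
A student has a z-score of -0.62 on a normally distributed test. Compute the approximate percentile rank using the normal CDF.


CDF(z) = 0.5 * (1 + erf(z/sqrt(2)))
erf(-0.4384) = -0.4647
CDF = 0.2676
Percentile rank = 0.2676 * 100 = 26.76

26.76


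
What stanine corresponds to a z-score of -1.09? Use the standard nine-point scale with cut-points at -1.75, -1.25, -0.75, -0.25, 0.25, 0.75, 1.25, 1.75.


Stanine boundaries: [-1.75, -1.25, -0.75, -0.25, 0.25, 0.75, 1.25, 1.75]
z = -1.09
Check each boundary:
  z >= -1.75 -> could be stanine 2
  z >= -1.25 -> could be stanine 3
  z < -0.75
  z < -0.25
  z < 0.25
  z < 0.75
  z < 1.25
  z < 1.75
Highest qualifying boundary gives stanine = 3

3


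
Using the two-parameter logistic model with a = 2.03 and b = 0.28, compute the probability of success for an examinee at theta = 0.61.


a*(theta - b) = 2.03 * (0.61 - 0.28) = 0.6699
exp(-0.6699) = 0.5118
P = 1 / (1 + 0.5118)
P = 0.6615

0.6615


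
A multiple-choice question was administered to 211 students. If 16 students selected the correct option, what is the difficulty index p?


Item difficulty p = number correct / total examinees
p = 16 / 211
p = 0.0758

0.0758


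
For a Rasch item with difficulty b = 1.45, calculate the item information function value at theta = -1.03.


P = 1/(1+exp(-(-1.03-1.45))) = 0.0773
I = P*(1-P) = 0.0773 * 0.9227
I = 0.0713

0.0713


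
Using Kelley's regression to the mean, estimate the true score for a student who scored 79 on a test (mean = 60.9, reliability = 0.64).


T_est = rxx * X + (1 - rxx) * mean
T_est = 0.64 * 79 + 0.36 * 60.9
T_est = 50.56 + 21.924
T_est = 72.484

72.484


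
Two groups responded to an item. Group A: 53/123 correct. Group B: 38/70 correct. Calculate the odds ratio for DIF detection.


Odds_A = 53/70 = 0.7571
Odds_B = 38/32 = 1.1875
OR = Odds_A / Odds_B = 0.7571 / 1.1875
Exactly, OR = (53 * 32) / (70 * 38) = 1696 / 2660
OR = 0.6376

0.6376


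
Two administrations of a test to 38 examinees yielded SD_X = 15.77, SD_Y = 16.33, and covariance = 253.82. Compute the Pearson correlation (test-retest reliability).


r = cov(X,Y) / (SD_X * SD_Y)
r = 253.82 / (15.77 * 16.33)
r = 253.82 / 257.5241
r = 0.9856

0.9856


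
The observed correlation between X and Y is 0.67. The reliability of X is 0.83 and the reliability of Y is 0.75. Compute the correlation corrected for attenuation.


r_corrected = rxy / sqrt(rxx * ryy)
= 0.67 / sqrt(0.83 * 0.75)
= 0.67 / sqrt(0.6225)
= 0.67 / 0.788987
r_corrected = 0.8492

0.8492


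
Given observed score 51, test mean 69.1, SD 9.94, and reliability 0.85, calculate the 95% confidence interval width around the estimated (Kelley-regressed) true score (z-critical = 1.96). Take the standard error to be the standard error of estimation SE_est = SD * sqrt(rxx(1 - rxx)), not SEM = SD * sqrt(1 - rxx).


True score estimate = 0.85*51 + 0.15*69.1 = 53.715
SE_est = SD * sqrt(rxx * (1 - rxx)) = 9.94 * sqrt(0.85 * 0.15) = 9.94 * sqrt(0.1275) = 3.54929
CI = T_est +/- z * SE_est, so width = 2 * z * SE_est = 2 * 1.96 * 3.54929
Width = 13.9132

13.9132


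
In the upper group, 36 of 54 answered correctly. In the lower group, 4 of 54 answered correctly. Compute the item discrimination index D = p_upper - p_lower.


p_upper = 36/54 = 0.6667
p_lower = 4/54 = 0.0741
D = 0.6667 - 0.0741 = 0.5926

0.5926


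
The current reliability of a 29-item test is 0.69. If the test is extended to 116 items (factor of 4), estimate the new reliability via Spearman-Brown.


r_new = (n * rxx) / (1 + (n-1) * rxx)
r_new = (4 * 0.69) / (1 + 3 * 0.69)
r_new = 2.76 / 3.07
r_new = 0.899

0.899


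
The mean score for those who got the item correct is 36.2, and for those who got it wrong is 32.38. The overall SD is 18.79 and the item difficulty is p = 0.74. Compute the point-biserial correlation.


q = 1 - p = 0.26
rpb = ((M1 - M0) / SD) * sqrt(p * q)
rpb = ((36.2 - 32.38) / 18.79) * sqrt(0.74 * 0.26)
rpb = 0.0892

0.0892


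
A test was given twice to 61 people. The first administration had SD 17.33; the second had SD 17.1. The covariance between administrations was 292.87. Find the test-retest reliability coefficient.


r = cov(X,Y) / (SD_X * SD_Y)
r = 292.87 / (17.33 * 17.1)
r = 292.87 / 296.343
r = 0.9883

0.9883
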